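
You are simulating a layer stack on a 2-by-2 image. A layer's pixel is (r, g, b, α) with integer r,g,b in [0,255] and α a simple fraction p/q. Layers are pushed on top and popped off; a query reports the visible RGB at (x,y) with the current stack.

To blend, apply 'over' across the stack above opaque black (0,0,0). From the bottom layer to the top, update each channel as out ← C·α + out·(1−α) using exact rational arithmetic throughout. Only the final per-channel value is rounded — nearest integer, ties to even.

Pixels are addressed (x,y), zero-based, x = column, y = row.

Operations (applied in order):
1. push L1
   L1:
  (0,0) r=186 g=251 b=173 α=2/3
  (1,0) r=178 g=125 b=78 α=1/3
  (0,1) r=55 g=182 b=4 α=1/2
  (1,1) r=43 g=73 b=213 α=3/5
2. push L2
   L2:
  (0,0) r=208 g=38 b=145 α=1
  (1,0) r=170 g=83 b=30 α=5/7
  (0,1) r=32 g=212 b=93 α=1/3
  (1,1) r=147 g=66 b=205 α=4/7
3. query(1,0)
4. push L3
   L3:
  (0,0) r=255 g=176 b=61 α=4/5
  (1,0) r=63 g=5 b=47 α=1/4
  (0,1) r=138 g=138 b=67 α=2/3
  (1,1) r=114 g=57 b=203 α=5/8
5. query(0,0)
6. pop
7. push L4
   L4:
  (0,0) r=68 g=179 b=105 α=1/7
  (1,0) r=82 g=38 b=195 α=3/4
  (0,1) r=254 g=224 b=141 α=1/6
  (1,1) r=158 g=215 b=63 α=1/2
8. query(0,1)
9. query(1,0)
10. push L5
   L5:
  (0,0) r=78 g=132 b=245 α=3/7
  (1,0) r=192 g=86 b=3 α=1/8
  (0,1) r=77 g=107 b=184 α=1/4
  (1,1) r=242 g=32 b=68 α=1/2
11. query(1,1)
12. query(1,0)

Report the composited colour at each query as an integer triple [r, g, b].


query (1,0) [L1,L2] — begin 0,0,0
after L1 α=1/3: [178/3, 125/3, 26]
after L2 α=5/7: [2906/21, 1495/21, 202/7]
rounded: [138, 71, 29]

(0,0) stack=L1,L2,L3; from [0,0,0]:
after L1 α=2/3: [124, 502/3, 346/3]
after L2 α=1: [208, 38, 145]
after L3 α=4/5: [1228/5, 742/5, 389/5]
→ [246, 148, 78]

(0,1) stack=L1,L2,L4; from [0,0,0]:
+L1 (α=1/2) → [55/2, 91, 2]
+L2 (α=1/3) → [29, 394/3, 97/3]
+L4 (α=1/6) → [133/2, 1321/9, 454/9]
= [66, 147, 50]

query (1,0) [L1,L2,L4] — begin 0,0,0
+L1 (α=1/3) → [178/3, 125/3, 26]
+L2 (α=5/7) → [2906/21, 1495/21, 202/7]
+L4 (α=3/4) → [2018/21, 3889/84, 4297/28]
rounded: [96, 46, 153]

at x=1,y=1 over L1,L2,L4,L5:
+L1 (α=3/5) → [129/5, 219/5, 639/5]
+L2 (α=4/7) → [3327/35, 1977/35, 6017/35]
+L4 (α=1/2) → [8857/70, 4751/35, 4111/35]
+L5 (α=1/2) → [25797/140, 5871/70, 6491/70]
= [184, 84, 93]

(1,0) stack=L1,L2,L4,L5; from [0,0,0]:
L1 α=1/3: [178/3, 125/3, 26]
L2 α=5/7: [2906/21, 1495/21, 202/7]
L4 α=3/4: [2018/21, 3889/84, 4297/28]
L5 α=1/8: [1297/12, 4921/96, 4309/32]
→ [108, 51, 135]


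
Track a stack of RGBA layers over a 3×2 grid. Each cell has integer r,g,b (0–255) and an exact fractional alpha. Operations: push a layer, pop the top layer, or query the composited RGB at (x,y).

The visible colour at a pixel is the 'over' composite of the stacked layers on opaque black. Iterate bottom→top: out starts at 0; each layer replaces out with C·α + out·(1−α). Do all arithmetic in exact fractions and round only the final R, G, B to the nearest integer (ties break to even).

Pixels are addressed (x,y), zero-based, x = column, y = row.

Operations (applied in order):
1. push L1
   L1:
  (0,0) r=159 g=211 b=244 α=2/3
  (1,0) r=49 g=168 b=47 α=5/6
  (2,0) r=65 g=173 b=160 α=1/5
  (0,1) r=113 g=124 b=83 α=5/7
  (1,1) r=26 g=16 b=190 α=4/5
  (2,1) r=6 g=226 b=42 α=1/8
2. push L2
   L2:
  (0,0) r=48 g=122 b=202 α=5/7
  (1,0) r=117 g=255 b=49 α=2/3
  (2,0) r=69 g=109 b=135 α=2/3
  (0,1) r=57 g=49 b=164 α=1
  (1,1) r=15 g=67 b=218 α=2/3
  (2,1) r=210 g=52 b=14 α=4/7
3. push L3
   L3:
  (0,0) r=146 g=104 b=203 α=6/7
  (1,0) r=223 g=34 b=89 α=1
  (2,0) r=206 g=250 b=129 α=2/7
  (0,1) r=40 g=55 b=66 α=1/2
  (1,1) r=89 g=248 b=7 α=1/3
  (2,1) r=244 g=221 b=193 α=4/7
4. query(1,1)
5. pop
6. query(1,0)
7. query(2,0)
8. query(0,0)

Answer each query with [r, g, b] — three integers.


(1,1) stack=L1,L2,L3; from [0,0,0]:
+L1 (α=4/5) → [104/5, 64/5, 152]
+L2 (α=2/3) → [254/15, 734/15, 196]
+L3 (α=1/3) → [1843/45, 5188/45, 133]
= [41, 115, 133]

(1,0) stack=L1,L2; from [0,0,0]:
L1 α=5/6: [245/6, 140, 235/6]
L2 α=2/3: [1649/18, 650/3, 823/18]
→ [92, 217, 46]

query (2,0) [L1,L2] — begin 0,0,0
L1 α=1/5: [13, 173/5, 32]
L2 α=2/3: [151/3, 421/5, 302/3]
rounded: [50, 84, 101]

(0,0) stack=L1,L2; from [0,0,0]:
+L1 (α=2/3) → [106, 422/3, 488/3]
+L2 (α=5/7) → [452/7, 382/3, 4006/21]
rounded: [65, 127, 191]


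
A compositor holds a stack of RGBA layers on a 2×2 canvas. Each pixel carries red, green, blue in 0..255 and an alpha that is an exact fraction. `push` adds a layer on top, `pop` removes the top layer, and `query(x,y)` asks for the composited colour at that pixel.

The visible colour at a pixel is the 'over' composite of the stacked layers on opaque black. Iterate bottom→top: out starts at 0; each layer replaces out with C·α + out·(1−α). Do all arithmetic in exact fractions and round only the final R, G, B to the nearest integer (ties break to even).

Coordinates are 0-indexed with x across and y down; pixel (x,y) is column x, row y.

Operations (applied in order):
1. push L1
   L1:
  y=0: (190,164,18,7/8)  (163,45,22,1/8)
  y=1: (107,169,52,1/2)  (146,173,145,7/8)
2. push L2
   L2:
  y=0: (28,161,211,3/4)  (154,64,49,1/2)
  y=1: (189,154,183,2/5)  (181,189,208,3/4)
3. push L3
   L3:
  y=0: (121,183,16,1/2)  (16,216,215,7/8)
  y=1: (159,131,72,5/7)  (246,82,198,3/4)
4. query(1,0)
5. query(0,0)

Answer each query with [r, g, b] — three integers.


at x=1,y=0 over L1,L2,L3:
after L1 α=1/8: [163/8, 45/8, 11/4]
after L2 α=1/2: [1395/16, 557/16, 207/8]
after L3 α=7/8: [3187/128, 24749/128, 12247/64]
→ [25, 193, 191]

at x=0,y=0 over L1,L2,L3:
L1 α=7/8: [665/4, 287/2, 63/4]
L2 α=3/4: [1001/16, 1253/8, 2595/16]
L3 α=1/2: [2937/32, 2717/16, 2851/32]
rounded: [92, 170, 89]


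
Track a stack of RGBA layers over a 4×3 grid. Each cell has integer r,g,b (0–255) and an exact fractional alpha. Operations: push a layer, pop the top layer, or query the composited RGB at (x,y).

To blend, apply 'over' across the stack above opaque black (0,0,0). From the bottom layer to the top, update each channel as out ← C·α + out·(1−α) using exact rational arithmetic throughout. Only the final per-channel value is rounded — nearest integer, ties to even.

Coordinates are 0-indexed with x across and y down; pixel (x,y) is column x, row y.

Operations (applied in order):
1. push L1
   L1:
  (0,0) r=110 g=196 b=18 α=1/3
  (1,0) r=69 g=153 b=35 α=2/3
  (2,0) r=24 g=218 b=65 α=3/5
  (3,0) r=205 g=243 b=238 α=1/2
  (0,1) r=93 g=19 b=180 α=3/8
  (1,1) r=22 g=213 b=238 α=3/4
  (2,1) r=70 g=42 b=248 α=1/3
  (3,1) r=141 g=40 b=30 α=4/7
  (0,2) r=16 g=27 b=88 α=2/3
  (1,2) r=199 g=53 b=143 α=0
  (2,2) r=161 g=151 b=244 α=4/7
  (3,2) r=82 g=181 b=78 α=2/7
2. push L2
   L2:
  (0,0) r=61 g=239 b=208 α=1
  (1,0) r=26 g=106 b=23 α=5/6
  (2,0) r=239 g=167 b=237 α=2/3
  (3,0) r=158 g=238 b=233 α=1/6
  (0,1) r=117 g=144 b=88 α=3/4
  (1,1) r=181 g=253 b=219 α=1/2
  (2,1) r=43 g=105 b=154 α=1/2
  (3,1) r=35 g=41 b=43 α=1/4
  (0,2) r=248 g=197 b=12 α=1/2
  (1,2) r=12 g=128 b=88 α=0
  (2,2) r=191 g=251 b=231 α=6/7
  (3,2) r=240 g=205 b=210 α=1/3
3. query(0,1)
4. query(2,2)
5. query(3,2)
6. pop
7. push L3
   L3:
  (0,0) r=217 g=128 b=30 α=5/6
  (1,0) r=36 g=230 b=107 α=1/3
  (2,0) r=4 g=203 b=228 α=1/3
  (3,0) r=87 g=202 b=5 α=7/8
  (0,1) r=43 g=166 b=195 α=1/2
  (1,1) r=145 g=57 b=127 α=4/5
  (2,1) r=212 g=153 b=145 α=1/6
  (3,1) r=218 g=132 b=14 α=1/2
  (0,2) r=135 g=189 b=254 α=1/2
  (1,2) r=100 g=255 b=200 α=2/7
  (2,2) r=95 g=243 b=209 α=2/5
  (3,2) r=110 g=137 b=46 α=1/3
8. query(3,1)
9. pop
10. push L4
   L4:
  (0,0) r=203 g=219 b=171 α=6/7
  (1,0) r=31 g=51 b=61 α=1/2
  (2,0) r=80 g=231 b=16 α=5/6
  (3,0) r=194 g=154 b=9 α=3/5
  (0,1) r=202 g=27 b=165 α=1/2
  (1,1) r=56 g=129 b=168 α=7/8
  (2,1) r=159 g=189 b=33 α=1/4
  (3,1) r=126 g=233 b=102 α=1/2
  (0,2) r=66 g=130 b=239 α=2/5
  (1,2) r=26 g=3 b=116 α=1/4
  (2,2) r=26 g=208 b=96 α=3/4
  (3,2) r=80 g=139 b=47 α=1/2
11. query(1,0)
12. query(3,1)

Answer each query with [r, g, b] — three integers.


(0,1) stack=L1,L2; from [0,0,0]:
L1 α=3/8: [279/8, 57/8, 135/2]
L2 α=3/4: [3087/32, 3513/32, 663/8]
→ [96, 110, 83]

(2,2) stack=L1,L2; from [0,0,0]:
L1 α=4/7: [92, 604/7, 976/7]
L2 α=6/7: [1238/7, 11146/49, 10678/49]
rounded: [177, 227, 218]

(3,2) stack=L1,L2; from [0,0,0]:
L1 α=2/7: [164/7, 362/7, 156/7]
L2 α=1/3: [2008/21, 2159/21, 594/7]
rounded: [96, 103, 85]

at x=3,y=1 over L1,L3:
after L1 α=4/7: [564/7, 160/7, 120/7]
after L3 α=1/2: [1045/7, 542/7, 109/7]
→ [149, 77, 16]

at x=1,y=0 over L1,L4:
+L1 (α=2/3) → [46, 102, 70/3]
+L4 (α=1/2) → [77/2, 153/2, 253/6]
→ [38, 76, 42]

at x=3,y=1 over L1,L4:
L1 α=4/7: [564/7, 160/7, 120/7]
L4 α=1/2: [723/7, 1791/14, 417/7]
→ [103, 128, 60]


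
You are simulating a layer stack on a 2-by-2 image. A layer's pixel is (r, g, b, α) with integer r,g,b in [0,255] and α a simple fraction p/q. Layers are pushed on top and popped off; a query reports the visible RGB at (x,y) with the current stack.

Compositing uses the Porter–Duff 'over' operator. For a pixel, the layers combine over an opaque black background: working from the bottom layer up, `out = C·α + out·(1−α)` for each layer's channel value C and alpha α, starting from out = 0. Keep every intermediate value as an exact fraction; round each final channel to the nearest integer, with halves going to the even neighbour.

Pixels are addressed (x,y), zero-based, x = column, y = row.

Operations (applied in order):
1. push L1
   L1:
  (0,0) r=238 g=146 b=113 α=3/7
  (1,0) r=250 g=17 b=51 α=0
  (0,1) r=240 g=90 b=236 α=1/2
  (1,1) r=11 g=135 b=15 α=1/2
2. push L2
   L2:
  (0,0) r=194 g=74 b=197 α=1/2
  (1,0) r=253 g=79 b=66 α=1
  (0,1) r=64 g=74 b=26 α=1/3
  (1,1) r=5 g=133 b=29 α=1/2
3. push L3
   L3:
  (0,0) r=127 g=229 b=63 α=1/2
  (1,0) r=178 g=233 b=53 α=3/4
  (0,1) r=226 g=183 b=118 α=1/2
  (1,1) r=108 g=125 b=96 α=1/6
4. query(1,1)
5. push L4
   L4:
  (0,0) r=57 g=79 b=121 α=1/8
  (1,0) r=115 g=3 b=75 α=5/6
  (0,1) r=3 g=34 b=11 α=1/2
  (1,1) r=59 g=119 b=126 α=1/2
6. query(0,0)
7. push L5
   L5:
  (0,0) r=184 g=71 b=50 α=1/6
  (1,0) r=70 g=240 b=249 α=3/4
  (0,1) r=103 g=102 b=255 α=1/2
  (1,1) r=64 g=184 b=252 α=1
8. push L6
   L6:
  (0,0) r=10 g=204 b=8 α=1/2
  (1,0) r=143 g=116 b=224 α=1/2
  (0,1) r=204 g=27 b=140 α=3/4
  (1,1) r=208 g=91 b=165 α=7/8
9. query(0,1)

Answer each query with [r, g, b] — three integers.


at x=1,y=1 over L1,L2,L3:
after L1 α=1/2: [11/2, 135/2, 15/2]
after L2 α=1/2: [21/4, 401/4, 73/4]
after L3 α=1/6: [179/8, 835/8, 749/24]
→ [22, 104, 31]

(0,0) stack=L1,L2,L3,L4; from [0,0,0]:
+L1 (α=3/7) → [102, 438/7, 339/7]
+L2 (α=1/2) → [148, 478/7, 859/7]
+L3 (α=1/2) → [275/2, 2081/14, 650/7]
+L4 (α=1/8) → [2039/16, 2239/16, 771/8]
→ [127, 140, 96]

(0,1) stack=L1,L2,L3,L4,L5,L6; from [0,0,0]:
L1 α=1/2: [120, 45, 118]
L2 α=1/3: [304/3, 164/3, 262/3]
L3 α=1/2: [491/3, 713/6, 308/3]
L4 α=1/2: [250/3, 917/12, 341/6]
L5 α=1/2: [559/6, 2141/24, 1871/12]
L6 α=3/4: [4231/24, 4085/96, 6911/48]
= [176, 43, 144]


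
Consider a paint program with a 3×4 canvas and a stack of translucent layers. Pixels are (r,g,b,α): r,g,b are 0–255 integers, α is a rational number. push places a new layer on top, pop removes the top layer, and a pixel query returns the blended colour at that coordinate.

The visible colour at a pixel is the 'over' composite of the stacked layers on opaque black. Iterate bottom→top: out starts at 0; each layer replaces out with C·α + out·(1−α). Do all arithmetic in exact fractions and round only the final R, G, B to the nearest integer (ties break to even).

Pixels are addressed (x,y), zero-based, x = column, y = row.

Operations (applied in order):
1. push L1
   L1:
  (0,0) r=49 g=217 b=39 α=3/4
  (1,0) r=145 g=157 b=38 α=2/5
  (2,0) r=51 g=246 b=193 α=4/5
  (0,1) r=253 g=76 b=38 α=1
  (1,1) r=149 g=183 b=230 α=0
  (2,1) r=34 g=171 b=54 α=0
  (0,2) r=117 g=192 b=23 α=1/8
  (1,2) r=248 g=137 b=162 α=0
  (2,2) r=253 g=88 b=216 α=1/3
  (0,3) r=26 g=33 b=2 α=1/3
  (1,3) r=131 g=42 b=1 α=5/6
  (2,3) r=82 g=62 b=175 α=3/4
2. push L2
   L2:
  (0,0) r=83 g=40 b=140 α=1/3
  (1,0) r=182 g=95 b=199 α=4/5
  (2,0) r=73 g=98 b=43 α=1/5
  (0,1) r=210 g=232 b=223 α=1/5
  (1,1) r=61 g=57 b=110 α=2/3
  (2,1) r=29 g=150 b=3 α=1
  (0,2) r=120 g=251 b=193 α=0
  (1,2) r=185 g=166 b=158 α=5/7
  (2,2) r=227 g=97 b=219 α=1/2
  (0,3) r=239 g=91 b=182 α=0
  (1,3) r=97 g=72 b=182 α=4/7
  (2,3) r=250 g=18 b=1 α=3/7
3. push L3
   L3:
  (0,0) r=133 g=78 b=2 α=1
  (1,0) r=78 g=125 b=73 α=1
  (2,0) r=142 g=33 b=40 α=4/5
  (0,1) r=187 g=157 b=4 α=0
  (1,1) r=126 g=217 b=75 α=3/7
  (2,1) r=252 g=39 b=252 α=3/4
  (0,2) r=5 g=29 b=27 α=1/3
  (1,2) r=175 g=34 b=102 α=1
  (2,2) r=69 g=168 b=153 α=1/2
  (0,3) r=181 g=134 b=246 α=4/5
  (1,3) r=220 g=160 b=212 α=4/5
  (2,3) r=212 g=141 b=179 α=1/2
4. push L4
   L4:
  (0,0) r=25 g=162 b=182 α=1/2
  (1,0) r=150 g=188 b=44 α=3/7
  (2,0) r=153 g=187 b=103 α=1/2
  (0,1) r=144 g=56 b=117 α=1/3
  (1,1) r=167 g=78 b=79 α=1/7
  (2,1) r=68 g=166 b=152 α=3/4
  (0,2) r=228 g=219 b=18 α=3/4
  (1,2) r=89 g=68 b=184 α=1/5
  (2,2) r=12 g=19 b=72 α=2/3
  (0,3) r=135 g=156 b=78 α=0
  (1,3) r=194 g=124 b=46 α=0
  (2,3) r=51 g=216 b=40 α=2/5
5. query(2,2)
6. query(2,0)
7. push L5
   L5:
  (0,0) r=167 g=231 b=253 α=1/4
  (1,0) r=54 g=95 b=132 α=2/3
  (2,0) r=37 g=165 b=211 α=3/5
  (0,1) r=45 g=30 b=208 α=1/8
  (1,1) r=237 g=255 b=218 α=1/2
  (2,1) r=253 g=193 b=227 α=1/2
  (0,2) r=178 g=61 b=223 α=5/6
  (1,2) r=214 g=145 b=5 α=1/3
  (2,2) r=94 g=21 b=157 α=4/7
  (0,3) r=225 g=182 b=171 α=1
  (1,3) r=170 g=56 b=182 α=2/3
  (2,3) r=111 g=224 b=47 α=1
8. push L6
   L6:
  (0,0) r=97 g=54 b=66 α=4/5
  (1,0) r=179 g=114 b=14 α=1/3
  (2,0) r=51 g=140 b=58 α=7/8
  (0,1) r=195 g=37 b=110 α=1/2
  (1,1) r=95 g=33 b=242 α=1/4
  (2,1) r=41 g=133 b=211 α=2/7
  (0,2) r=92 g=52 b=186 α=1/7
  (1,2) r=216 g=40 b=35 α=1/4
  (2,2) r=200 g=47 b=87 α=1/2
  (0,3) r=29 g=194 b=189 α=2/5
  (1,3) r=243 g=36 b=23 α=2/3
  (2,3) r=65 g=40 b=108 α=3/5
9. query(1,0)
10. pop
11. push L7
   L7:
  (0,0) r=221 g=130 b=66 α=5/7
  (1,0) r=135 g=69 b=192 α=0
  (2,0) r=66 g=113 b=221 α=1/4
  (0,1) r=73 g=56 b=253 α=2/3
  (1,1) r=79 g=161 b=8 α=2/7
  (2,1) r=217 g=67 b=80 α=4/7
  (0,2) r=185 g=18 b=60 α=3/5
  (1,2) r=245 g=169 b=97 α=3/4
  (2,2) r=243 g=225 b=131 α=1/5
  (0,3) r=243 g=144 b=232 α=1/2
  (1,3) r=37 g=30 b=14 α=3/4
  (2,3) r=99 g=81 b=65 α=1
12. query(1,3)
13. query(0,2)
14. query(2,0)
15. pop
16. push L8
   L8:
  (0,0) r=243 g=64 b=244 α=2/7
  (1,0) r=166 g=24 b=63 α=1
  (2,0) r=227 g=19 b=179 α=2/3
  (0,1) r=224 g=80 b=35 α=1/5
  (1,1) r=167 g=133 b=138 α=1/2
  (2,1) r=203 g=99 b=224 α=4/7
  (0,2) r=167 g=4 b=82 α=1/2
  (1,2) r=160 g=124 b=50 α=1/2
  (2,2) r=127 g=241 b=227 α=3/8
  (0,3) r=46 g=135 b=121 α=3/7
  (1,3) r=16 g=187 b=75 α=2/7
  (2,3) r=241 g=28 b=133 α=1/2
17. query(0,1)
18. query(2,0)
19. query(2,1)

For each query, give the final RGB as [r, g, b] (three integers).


query (2,2) [L1,L2,L3,L4] — begin 0,0,0
after L1 α=1/3: [253/3, 88/3, 72]
after L2 α=1/2: [467/3, 379/6, 291/2]
after L3 α=1/2: [337/3, 1387/12, 597/4]
after L4 α=2/3: [409/9, 1843/36, 391/4]
→ [45, 51, 98]

at x=2,y=0 over L1,L2,L3,L4:
L1 α=4/5: [204/5, 984/5, 772/5]
L2 α=1/5: [1181/25, 4426/25, 3303/25]
L3 α=4/5: [15381/125, 7726/125, 7303/125]
L4 α=1/2: [17253/125, 31101/250, 10089/125]
rounded: [138, 124, 81]

at x=1,y=0 over L1,L2,L3,L4,L5,L6:
L1 α=2/5: [58, 314/5, 76/5]
L2 α=4/5: [786/5, 2214/25, 4056/25]
L3 α=1: [78, 125, 73]
L4 α=3/7: [762/7, 152, 424/7]
L5 α=2/3: [506/7, 114, 2272/21]
L6 α=1/3: [755/7, 114, 4838/63]
→ [108, 114, 77]

query (1,3) [L1,L2,L3,L4,L5,L7] — begin 0,0,0
after L1 α=5/6: [655/6, 35, 5/6]
after L2 α=4/7: [1431/14, 393/7, 1461/14]
after L3 α=4/5: [13751/70, 4873/35, 13333/70]
after L4 α=0: [13751/70, 4873/35, 13333/70]
after L5 α=2/3: [12517/70, 2931/35, 38813/210]
after L7 α=3/4: [20287/280, 6081/140, 47633/840]
rounded: [72, 43, 57]

at x=0,y=2 over L1,L2,L3,L4,L5,L7:
L1 α=1/8: [117/8, 24, 23/8]
L2 α=0: [117/8, 24, 23/8]
L3 α=1/3: [137/12, 77/3, 131/12]
L4 α=3/4: [8345/48, 512/3, 779/48]
L5 α=5/6: [51065/288, 1427/18, 54299/288]
L7 α=3/5: [26197/144, 1913/45, 80219/720]
= [182, 43, 111]

at x=2,y=0 over L1,L2,L3,L4,L5,L7:
after L1 α=4/5: [204/5, 984/5, 772/5]
after L2 α=1/5: [1181/25, 4426/25, 3303/25]
after L3 α=4/5: [15381/125, 7726/125, 7303/125]
after L4 α=1/2: [17253/125, 31101/250, 10089/125]
after L5 α=3/5: [48381/625, 92976/625, 99303/625]
after L7 α=1/4: [186393/2500, 349553/2500, 218017/1250]
rounded: [75, 140, 174]

(0,1) stack=L1,L2,L3,L4,L5,L8; from [0,0,0]:
after L1 α=1: [253, 76, 38]
after L2 α=1/5: [1222/5, 536/5, 75]
after L3 α=0: [1222/5, 536/5, 75]
after L4 α=1/3: [3164/15, 1352/15, 89]
after L5 α=1/8: [22823/120, 4957/60, 831/8]
after L8 α=1/5: [29543/150, 6157/75, 901/10]
rounded: [197, 82, 90]

(2,0) stack=L1,L2,L3,L4,L5,L8; from [0,0,0]:
+L1 (α=4/5) → [204/5, 984/5, 772/5]
+L2 (α=1/5) → [1181/25, 4426/25, 3303/25]
+L3 (α=4/5) → [15381/125, 7726/125, 7303/125]
+L4 (α=1/2) → [17253/125, 31101/250, 10089/125]
+L5 (α=3/5) → [48381/625, 92976/625, 99303/625]
+L8 (α=2/3) → [332131/1875, 116726/1875, 323053/1875]
rounded: [177, 62, 172]

query (2,1) [L1,L2,L3,L4,L5,L8] — begin 0,0,0
L1 α=0: [0, 0, 0]
L2 α=1: [29, 150, 3]
L3 α=3/4: [785/4, 267/4, 759/4]
L4 α=3/4: [1601/16, 2259/16, 2583/16]
L5 α=1/2: [5649/32, 5347/32, 6215/32]
L8 α=4/7: [6133/32, 28713/224, 47317/224]
→ [192, 128, 211]


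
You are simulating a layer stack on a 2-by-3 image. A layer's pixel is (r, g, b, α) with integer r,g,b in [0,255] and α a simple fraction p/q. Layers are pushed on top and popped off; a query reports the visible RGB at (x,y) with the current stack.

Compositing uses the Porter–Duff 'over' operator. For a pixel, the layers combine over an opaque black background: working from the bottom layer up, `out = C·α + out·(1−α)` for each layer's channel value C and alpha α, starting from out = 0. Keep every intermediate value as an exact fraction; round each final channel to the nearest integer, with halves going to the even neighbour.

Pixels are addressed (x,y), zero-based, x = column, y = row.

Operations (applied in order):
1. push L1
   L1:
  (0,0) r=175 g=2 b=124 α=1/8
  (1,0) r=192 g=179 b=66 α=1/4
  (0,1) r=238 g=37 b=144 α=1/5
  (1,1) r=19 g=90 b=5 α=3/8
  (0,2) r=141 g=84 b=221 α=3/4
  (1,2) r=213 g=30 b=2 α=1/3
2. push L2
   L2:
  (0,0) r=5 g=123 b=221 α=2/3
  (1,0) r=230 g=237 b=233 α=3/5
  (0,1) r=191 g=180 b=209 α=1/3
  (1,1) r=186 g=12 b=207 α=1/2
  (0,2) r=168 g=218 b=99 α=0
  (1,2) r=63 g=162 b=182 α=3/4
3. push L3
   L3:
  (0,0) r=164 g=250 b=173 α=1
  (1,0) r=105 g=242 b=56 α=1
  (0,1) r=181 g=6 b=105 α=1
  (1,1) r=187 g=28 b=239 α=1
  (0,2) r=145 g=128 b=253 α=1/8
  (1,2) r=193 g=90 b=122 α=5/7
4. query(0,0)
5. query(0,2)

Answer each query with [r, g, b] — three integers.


at x=0,y=0 over L1,L2,L3:
+L1 (α=1/8) → [175/8, 1/4, 31/2]
+L2 (α=2/3) → [85/8, 985/12, 305/2]
+L3 (α=1) → [164, 250, 173]
→ [164, 250, 173]

at x=0,y=2 over L1,L2,L3:
L1 α=3/4: [423/4, 63, 663/4]
L2 α=0: [423/4, 63, 663/4]
L3 α=1/8: [3541/32, 569/8, 5653/32]
→ [111, 71, 177]


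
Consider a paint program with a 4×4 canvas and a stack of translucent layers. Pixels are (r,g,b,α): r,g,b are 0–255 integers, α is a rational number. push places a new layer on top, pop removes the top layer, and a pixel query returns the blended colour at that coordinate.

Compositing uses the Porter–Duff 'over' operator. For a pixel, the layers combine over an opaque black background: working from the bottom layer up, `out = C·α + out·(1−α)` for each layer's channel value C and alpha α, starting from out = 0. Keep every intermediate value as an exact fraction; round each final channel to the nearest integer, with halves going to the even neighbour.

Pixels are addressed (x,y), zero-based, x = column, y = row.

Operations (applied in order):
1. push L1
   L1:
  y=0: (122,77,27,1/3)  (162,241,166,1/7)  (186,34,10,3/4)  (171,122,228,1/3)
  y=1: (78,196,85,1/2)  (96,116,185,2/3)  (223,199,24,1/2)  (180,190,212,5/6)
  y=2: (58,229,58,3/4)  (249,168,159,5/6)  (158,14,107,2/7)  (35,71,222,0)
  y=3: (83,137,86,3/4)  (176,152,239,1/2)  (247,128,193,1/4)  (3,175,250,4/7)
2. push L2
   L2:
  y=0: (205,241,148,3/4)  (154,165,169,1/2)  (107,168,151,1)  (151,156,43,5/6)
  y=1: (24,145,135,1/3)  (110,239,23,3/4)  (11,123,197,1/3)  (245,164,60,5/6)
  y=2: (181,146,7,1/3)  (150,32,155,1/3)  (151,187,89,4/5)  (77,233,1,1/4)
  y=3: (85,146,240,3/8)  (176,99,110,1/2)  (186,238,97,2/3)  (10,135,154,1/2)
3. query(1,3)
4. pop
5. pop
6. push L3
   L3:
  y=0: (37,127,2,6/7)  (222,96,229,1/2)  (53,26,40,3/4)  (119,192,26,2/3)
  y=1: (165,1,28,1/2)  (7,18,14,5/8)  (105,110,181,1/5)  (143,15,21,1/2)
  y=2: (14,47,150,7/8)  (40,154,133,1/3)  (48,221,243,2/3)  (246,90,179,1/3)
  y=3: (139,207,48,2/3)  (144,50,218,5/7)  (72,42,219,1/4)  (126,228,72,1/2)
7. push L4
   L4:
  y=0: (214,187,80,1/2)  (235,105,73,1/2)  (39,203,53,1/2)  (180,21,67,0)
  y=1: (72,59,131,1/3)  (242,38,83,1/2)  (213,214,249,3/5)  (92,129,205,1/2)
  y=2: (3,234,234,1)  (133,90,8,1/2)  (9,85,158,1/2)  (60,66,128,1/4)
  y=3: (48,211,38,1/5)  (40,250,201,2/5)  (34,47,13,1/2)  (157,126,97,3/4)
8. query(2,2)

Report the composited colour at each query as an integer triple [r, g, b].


query (1,3) [L1,L2] — begin 0,0,0
+L1 (α=1/2) → [88, 76, 239/2]
+L2 (α=1/2) → [132, 175/2, 459/4]
rounded: [132, 88, 115]

at x=2,y=2 over L3,L4:
+L3 (α=2/3) → [32, 442/3, 162]
+L4 (α=1/2) → [41/2, 697/6, 160]
rounded: [20, 116, 160]


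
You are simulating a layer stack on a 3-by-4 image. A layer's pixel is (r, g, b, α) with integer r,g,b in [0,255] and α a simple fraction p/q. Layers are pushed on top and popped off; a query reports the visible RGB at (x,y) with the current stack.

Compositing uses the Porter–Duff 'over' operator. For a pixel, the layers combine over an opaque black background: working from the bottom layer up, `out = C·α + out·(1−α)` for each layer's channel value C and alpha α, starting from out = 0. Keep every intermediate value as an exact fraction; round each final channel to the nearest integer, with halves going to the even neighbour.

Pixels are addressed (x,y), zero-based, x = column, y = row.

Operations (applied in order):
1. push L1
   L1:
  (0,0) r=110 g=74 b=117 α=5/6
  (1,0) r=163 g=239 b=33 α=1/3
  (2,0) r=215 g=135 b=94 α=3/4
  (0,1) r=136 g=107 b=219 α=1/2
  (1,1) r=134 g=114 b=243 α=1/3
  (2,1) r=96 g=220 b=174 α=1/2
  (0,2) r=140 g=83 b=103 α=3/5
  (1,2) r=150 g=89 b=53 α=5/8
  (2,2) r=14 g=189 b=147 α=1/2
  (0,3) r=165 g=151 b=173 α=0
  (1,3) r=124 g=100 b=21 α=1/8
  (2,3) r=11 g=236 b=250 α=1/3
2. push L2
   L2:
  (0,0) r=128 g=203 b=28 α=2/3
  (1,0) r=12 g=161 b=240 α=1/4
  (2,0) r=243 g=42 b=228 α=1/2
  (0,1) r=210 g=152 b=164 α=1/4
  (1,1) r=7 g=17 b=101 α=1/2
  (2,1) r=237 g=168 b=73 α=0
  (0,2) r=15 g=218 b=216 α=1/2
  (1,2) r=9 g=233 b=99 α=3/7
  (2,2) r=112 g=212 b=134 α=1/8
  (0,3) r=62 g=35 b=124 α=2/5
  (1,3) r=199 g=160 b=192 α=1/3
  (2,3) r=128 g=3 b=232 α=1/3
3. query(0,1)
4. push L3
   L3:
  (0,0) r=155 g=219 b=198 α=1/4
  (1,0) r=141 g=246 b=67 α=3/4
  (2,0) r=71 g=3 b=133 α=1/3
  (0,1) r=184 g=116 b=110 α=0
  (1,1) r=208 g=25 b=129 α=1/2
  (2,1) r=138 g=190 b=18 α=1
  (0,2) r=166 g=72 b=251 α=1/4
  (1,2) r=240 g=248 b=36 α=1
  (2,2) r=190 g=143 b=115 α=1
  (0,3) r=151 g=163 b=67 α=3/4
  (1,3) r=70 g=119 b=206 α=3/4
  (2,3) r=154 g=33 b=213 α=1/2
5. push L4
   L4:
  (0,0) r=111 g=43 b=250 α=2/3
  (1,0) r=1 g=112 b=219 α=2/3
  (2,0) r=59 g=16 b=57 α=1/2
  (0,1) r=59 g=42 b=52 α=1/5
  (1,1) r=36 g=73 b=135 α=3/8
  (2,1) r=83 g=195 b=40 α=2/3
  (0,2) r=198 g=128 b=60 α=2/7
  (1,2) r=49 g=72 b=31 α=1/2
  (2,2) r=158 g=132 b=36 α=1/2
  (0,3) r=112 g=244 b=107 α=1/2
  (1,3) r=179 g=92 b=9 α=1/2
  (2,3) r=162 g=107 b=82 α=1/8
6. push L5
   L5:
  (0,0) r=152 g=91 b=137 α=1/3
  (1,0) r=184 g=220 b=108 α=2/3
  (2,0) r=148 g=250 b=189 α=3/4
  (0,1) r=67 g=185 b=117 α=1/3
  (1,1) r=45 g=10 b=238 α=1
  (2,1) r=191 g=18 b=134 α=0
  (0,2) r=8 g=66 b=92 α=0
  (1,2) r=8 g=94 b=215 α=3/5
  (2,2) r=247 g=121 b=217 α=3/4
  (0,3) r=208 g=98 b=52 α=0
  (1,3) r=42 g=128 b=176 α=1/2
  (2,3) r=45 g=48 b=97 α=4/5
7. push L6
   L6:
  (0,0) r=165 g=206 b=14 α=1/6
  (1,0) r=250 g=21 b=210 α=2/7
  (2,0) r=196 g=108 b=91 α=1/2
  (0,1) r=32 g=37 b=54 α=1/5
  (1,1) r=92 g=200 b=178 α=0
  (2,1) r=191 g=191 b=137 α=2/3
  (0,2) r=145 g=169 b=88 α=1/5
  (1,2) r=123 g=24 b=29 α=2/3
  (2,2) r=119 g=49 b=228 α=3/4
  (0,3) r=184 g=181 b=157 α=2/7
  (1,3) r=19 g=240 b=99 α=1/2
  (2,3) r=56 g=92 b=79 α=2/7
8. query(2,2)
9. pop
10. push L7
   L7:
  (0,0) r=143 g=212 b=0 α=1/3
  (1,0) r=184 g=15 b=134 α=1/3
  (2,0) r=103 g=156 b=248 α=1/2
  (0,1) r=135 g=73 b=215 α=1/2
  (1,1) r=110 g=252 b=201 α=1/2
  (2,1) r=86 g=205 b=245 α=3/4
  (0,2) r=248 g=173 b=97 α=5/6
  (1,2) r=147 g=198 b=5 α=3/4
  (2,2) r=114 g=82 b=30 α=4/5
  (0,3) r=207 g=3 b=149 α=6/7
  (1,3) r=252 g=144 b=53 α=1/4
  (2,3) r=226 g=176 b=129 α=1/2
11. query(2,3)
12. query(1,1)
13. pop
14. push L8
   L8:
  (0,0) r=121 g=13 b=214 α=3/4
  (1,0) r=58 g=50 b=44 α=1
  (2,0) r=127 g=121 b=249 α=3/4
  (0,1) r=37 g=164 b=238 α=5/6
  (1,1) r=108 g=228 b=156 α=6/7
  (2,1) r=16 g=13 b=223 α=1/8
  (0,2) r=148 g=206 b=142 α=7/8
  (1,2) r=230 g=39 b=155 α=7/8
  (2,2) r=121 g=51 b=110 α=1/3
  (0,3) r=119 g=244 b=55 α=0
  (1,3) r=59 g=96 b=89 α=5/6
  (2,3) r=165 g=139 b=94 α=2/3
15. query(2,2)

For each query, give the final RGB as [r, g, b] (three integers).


query (0,1) [L1,L2] — begin 0,0,0
L1 α=1/2: [68, 107/2, 219/2]
L2 α=1/4: [207/2, 625/8, 985/8]
→ [104, 78, 123]

query (2,2) [L1,L2,L3,L4,L5,L6] — begin 0,0,0
L1 α=1/2: [7, 189/2, 147/2]
L2 α=1/8: [161/8, 1747/16, 1297/16]
L3 α=1: [190, 143, 115]
L4 α=1/2: [174, 275/2, 151/2]
L5 α=3/4: [915/4, 1001/8, 1453/8]
L6 α=3/4: [2343/16, 2177/32, 6925/32]
= [146, 68, 216]

at x=2,y=3 over L1,L2,L3,L4,L5,L7:
L1 α=1/3: [11/3, 236/3, 250/3]
L2 α=1/3: [406/9, 481/9, 1196/9]
L3 α=1/2: [896/9, 389/9, 3113/18]
L4 α=1/8: [3865/36, 1843/36, 23267/144]
L5 α=4/5: [2069/36, 1751/36, 79139/720]
L7 α=1/2: [10205/72, 8087/72, 172019/1440]
→ [142, 112, 119]

query (1,1) [L1,L2,L3,L4,L5,L7] — begin 0,0,0
after L1 α=1/3: [134/3, 38, 81]
after L2 α=1/2: [155/6, 55/2, 91]
after L3 α=1/2: [1403/12, 105/4, 110]
after L4 α=3/8: [8311/96, 1401/32, 955/8]
after L5 α=1: [45, 10, 238]
after L7 α=1/2: [155/2, 131, 439/2]
= [78, 131, 220]

query (2,2) [L1,L2,L3,L4,L5,L8] — begin 0,0,0
+L1 (α=1/2) → [7, 189/2, 147/2]
+L2 (α=1/8) → [161/8, 1747/16, 1297/16]
+L3 (α=1) → [190, 143, 115]
+L4 (α=1/2) → [174, 275/2, 151/2]
+L5 (α=3/4) → [915/4, 1001/8, 1453/8]
+L8 (α=1/3) → [1157/6, 1205/12, 631/4]
= [193, 100, 158]


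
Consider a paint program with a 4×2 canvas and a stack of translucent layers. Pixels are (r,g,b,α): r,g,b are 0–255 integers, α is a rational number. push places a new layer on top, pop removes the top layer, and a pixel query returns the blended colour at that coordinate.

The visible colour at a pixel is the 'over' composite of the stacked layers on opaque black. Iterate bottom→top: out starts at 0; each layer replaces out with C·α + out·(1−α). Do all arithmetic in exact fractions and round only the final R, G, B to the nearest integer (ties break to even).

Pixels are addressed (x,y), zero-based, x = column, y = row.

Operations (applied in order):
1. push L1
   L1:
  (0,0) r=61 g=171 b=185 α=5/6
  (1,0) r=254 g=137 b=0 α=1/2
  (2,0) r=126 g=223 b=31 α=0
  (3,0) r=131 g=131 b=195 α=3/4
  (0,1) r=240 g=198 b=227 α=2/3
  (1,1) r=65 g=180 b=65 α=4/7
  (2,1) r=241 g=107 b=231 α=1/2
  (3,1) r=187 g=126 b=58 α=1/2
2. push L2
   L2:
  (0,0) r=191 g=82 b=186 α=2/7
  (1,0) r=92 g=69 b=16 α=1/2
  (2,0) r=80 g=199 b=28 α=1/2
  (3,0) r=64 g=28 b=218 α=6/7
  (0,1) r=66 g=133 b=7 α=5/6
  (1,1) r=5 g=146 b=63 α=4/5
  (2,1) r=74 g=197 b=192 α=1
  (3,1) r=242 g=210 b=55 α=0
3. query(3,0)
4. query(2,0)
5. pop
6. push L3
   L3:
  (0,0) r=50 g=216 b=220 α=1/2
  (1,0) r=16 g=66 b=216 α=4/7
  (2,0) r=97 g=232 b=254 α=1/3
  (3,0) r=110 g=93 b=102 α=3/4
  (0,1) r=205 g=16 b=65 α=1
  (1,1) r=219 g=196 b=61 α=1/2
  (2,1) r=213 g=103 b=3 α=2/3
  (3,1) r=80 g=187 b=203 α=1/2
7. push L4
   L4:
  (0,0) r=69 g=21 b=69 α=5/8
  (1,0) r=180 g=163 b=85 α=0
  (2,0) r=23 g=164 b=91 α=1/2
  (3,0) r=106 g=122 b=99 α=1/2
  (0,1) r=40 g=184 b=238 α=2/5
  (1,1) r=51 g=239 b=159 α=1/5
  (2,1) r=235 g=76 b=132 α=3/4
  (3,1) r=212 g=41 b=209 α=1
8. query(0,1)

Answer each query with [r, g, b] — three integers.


at x=3,y=0 over L1,L2:
L1 α=3/4: [393/4, 393/4, 585/4]
L2 α=6/7: [1929/28, 1065/28, 831/4]
= [69, 38, 208]

query (2,0) [L1,L2] — begin 0,0,0
+L1 (α=0) → [0, 0, 0]
+L2 (α=1/2) → [40, 199/2, 14]
→ [40, 100, 14]

at x=0,y=1 over L1,L3,L4:
L1 α=2/3: [160, 132, 454/3]
L3 α=1: [205, 16, 65]
L4 α=2/5: [139, 416/5, 671/5]
→ [139, 83, 134]


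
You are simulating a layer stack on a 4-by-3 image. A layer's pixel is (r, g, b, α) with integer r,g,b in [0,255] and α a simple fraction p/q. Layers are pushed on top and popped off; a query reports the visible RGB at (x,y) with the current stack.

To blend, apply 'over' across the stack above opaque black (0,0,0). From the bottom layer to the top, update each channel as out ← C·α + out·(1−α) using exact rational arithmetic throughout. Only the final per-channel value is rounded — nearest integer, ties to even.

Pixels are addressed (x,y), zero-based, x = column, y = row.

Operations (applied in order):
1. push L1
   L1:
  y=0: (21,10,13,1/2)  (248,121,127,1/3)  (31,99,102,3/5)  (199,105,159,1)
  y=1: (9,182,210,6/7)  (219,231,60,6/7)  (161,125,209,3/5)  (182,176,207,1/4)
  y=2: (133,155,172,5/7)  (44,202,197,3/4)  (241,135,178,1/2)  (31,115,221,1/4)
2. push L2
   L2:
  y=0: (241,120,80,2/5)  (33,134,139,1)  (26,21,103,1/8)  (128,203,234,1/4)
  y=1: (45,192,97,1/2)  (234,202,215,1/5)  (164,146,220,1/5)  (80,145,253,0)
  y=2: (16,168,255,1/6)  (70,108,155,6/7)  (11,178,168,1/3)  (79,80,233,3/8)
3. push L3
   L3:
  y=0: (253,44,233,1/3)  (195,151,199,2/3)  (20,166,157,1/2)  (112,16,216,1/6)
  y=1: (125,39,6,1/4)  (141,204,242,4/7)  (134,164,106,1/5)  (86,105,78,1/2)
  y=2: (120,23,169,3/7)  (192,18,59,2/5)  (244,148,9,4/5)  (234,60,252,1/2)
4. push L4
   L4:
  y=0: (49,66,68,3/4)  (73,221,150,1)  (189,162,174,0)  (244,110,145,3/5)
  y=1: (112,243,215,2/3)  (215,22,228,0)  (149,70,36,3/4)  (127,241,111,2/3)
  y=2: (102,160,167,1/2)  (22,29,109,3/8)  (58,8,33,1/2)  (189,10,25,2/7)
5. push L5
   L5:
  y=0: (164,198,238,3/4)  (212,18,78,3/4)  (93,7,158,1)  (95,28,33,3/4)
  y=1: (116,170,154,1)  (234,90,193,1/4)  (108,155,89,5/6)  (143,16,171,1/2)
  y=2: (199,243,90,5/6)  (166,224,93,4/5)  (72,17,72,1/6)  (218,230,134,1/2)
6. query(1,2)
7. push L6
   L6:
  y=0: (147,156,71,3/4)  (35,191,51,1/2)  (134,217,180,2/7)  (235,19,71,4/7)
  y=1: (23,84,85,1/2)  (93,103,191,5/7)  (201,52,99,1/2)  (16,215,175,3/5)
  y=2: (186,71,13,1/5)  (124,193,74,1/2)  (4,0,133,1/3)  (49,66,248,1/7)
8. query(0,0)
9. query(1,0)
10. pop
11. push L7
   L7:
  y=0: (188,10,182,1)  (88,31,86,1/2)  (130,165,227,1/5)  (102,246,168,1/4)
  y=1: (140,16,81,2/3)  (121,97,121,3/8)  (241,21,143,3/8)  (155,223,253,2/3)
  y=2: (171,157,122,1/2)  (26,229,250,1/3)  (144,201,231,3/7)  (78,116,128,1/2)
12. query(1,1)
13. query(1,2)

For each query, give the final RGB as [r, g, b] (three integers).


at x=1,y=2 over L1,L2,L3,L4,L5:
L1 α=3/4: [33, 303/2, 591/4]
L2 α=6/7: [453/7, 1599/14, 4311/28]
L3 α=2/5: [4047/35, 5301/70, 16237/140]
L4 α=3/8: [4509/56, 6519/112, 25393/224]
L5 α=4/5: [41693/280, 106871/560, 108721/1120]
rounded: [149, 191, 97]

at x=0,y=0 over L1,L2,L3,L4,L5,L6:
after L1 α=1/2: [21/2, 5, 13/2]
after L2 α=2/5: [1027/10, 51, 359/10]
after L3 α=1/3: [764/5, 146/3, 508/5]
after L4 α=3/4: [1499/20, 185/3, 382/5]
after L5 α=3/4: [11339/80, 1967/12, 988/5]
after L6 α=3/4: [46619/320, 7583/48, 2053/20]
→ [146, 158, 103]

at x=1,y=0 over L1,L2,L3,L4,L5,L6:
after L1 α=1/3: [248/3, 121/3, 127/3]
after L2 α=1: [33, 134, 139]
after L3 α=2/3: [141, 436/3, 179]
after L4 α=1: [73, 221, 150]
after L5 α=3/4: [709/4, 275/4, 96]
after L6 α=1/2: [849/8, 1039/8, 147/2]
rounded: [106, 130, 74]

query (1,1) [L1,L2,L3,L4,L5,L7] — begin 0,0,0
L1 α=6/7: [1314/7, 198, 360/7]
L2 α=1/5: [6894/35, 994/5, 589/7]
L3 α=4/7: [40422/245, 7062/35, 8543/49]
L4 α=0: [40422/245, 7062/35, 8543/49]
L5 α=1/4: [44649/245, 6084/35, 17543/98]
L7 α=3/8: [15609/98, 8121/56, 123289/784]
rounded: [159, 145, 157]

at x=1,y=2 over L1,L2,L3,L4,L5,L7:
after L1 α=3/4: [33, 303/2, 591/4]
after L2 α=6/7: [453/7, 1599/14, 4311/28]
after L3 α=2/5: [4047/35, 5301/70, 16237/140]
after L4 α=3/8: [4509/56, 6519/112, 25393/224]
after L5 α=4/5: [41693/280, 106871/560, 108721/1120]
after L7 α=1/3: [15111/140, 56997/280, 82907/560]
rounded: [108, 204, 148]


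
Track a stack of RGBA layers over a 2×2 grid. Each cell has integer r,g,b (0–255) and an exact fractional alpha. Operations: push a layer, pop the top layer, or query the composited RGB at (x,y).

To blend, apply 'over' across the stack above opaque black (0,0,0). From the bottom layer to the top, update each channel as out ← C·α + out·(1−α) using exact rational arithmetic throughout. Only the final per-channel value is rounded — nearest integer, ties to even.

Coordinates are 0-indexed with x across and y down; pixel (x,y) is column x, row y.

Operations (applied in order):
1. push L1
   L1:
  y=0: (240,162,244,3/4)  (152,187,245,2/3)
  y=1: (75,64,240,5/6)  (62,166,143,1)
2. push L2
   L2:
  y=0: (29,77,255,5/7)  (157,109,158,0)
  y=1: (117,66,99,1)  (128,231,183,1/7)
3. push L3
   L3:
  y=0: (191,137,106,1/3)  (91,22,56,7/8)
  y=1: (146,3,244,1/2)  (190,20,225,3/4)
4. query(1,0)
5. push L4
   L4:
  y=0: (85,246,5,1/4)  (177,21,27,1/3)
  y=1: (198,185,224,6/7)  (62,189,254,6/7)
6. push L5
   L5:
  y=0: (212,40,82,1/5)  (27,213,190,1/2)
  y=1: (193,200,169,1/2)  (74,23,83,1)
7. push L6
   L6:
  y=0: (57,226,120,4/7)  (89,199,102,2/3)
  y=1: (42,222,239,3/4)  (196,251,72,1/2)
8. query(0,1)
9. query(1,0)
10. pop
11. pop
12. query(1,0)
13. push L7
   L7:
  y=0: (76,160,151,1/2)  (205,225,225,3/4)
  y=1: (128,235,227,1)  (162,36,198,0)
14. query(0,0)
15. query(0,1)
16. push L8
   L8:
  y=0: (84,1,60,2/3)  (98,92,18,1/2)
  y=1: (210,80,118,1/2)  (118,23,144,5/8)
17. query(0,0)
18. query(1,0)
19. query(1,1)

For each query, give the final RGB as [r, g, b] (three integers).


at x=1,y=0 over L1,L2,L3:
after L1 α=2/3: [304/3, 374/3, 490/3]
after L2 α=0: [304/3, 374/3, 490/3]
after L3 α=7/8: [2215/24, 209/6, 833/12]
= [92, 35, 69]

(0,1) stack=L1,L2,L3,L4,L5,L6; from [0,0,0]:
+L1 (α=5/6) → [125/2, 160/3, 200]
+L2 (α=1) → [117, 66, 99]
+L3 (α=1/2) → [263/2, 69/2, 343/2]
+L4 (α=6/7) → [377/2, 327/2, 433/2]
+L5 (α=1/2) → [763/4, 727/4, 771/4]
+L6 (α=3/4) → [1267/16, 3391/16, 3639/16]
rounded: [79, 212, 227]

at x=1,y=0 over L1,L2,L3,L4,L5,L6:
+L1 (α=2/3) → [304/3, 374/3, 490/3]
+L2 (α=0) → [304/3, 374/3, 490/3]
+L3 (α=7/8) → [2215/24, 209/6, 833/12]
+L4 (α=1/3) → [4339/36, 272/9, 995/18]
+L5 (α=1/2) → [5311/72, 2189/18, 4415/36]
+L6 (α=2/3) → [18127/216, 9353/54, 11759/108]
= [84, 173, 109]

(1,0) stack=L1,L2,L3,L4; from [0,0,0]:
after L1 α=2/3: [304/3, 374/3, 490/3]
after L2 α=0: [304/3, 374/3, 490/3]
after L3 α=7/8: [2215/24, 209/6, 833/12]
after L4 α=1/3: [4339/36, 272/9, 995/18]
= [121, 30, 55]

query (0,0) [L1,L2,L3,L4,L7] — begin 0,0,0
+L1 (α=3/4) → [180, 243/2, 183]
+L2 (α=5/7) → [505/7, 628/7, 1641/7]
+L3 (α=1/3) → [2347/21, 2215/21, 4024/21]
+L4 (α=1/4) → [1471/14, 3937/28, 4059/28]
+L7 (α=1/2) → [2535/28, 8417/56, 8287/56]
rounded: [91, 150, 148]

(0,1) stack=L1,L2,L3,L4,L7; from [0,0,0]:
L1 α=5/6: [125/2, 160/3, 200]
L2 α=1: [117, 66, 99]
L3 α=1/2: [263/2, 69/2, 343/2]
L4 α=6/7: [377/2, 327/2, 433/2]
L7 α=1: [128, 235, 227]
rounded: [128, 235, 227]

at x=0,y=0 over L1,L2,L3,L4,L7,L8:
after L1 α=3/4: [180, 243/2, 183]
after L2 α=5/7: [505/7, 628/7, 1641/7]
after L3 α=1/3: [2347/21, 2215/21, 4024/21]
after L4 α=1/4: [1471/14, 3937/28, 4059/28]
after L7 α=1/2: [2535/28, 8417/56, 8287/56]
after L8 α=2/3: [2413/28, 2843/56, 15007/168]
→ [86, 51, 89]

at x=1,y=0 over L1,L2,L3,L4,L7,L8:
after L1 α=2/3: [304/3, 374/3, 490/3]
after L2 α=0: [304/3, 374/3, 490/3]
after L3 α=7/8: [2215/24, 209/6, 833/12]
after L4 α=1/3: [4339/36, 272/9, 995/18]
after L7 α=3/4: [26479/144, 6347/36, 13145/72]
after L8 α=1/2: [40591/288, 9659/72, 14441/144]
→ [141, 134, 100]

query (1,1) [L1,L2,L3,L4,L7,L8] — begin 0,0,0
+L1 (α=1) → [62, 166, 143]
+L2 (α=1/7) → [500/7, 1227/7, 1041/7]
+L3 (α=3/4) → [2245/14, 1647/28, 2883/14]
+L4 (α=6/7) → [7453/98, 33399/196, 24219/98]
+L7 (α=0) → [7453/98, 33399/196, 24219/98]
+L8 (α=5/8) → [80179/784, 122737/1568, 143217/784]
= [102, 78, 183]


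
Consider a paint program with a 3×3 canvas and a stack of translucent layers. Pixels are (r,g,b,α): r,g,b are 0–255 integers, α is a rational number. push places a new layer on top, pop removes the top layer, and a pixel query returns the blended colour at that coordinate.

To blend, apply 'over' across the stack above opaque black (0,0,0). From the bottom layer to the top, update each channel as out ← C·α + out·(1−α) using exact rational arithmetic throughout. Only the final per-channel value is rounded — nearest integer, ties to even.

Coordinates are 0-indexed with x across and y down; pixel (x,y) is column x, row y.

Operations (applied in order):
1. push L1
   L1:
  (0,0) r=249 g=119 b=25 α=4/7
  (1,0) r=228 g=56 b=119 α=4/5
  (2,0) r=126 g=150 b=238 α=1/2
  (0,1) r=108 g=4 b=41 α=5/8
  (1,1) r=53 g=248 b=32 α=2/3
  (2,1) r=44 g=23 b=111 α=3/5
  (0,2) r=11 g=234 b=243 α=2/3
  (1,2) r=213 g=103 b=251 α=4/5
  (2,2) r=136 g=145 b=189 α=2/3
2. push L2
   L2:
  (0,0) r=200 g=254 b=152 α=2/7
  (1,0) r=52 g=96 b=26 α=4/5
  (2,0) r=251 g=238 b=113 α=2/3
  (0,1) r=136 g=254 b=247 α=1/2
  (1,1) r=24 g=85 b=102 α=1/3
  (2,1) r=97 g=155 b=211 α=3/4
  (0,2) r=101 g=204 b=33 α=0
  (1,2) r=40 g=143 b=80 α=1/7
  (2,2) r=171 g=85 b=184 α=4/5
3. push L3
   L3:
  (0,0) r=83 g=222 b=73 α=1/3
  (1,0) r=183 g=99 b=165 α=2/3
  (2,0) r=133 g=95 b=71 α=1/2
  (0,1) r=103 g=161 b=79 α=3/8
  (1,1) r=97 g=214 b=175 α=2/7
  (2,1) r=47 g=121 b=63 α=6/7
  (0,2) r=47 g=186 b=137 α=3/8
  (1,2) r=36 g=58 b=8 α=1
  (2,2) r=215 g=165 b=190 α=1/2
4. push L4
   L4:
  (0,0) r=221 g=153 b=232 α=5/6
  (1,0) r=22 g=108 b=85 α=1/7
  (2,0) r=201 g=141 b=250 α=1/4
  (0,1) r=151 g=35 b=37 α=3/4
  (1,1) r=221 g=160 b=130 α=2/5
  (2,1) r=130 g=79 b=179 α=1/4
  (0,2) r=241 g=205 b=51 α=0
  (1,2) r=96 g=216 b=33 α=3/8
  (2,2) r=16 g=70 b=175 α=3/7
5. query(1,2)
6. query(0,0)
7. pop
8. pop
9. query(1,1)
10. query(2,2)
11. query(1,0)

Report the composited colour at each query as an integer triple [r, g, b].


(1,2) stack=L1,L2,L3,L4; from [0,0,0]:
L1 α=4/5: [852/5, 412/5, 1004/5]
L2 α=1/7: [5312/35, 3187/35, 6424/35]
L3 α=1: [36, 58, 8]
L4 α=3/8: [117/2, 469/4, 139/8]
→ [58, 117, 17]

query (0,0) [L1,L2,L3,L4] — begin 0,0,0
+L1 (α=4/7) → [996/7, 68, 100/7]
+L2 (α=2/7) → [7780/49, 848/7, 2628/49]
+L3 (α=1/3) → [19627/147, 3250/21, 8833/147]
+L4 (α=5/6) → [91031/441, 19315/126, 179353/882]
= [206, 153, 203]

query (1,1) [L1,L2] — begin 0,0,0
L1 α=2/3: [106/3, 496/3, 64/3]
L2 α=1/3: [284/9, 1247/9, 434/9]
→ [32, 139, 48]

at x=2,y=2 over L1,L2:
+L1 (α=2/3) → [272/3, 290/3, 126]
+L2 (α=4/5) → [2324/15, 262/3, 862/5]
rounded: [155, 87, 172]

query (1,0) [L1,L2] — begin 0,0,0
after L1 α=4/5: [912/5, 224/5, 476/5]
after L2 α=4/5: [1952/25, 2144/25, 996/25]
= [78, 86, 40]


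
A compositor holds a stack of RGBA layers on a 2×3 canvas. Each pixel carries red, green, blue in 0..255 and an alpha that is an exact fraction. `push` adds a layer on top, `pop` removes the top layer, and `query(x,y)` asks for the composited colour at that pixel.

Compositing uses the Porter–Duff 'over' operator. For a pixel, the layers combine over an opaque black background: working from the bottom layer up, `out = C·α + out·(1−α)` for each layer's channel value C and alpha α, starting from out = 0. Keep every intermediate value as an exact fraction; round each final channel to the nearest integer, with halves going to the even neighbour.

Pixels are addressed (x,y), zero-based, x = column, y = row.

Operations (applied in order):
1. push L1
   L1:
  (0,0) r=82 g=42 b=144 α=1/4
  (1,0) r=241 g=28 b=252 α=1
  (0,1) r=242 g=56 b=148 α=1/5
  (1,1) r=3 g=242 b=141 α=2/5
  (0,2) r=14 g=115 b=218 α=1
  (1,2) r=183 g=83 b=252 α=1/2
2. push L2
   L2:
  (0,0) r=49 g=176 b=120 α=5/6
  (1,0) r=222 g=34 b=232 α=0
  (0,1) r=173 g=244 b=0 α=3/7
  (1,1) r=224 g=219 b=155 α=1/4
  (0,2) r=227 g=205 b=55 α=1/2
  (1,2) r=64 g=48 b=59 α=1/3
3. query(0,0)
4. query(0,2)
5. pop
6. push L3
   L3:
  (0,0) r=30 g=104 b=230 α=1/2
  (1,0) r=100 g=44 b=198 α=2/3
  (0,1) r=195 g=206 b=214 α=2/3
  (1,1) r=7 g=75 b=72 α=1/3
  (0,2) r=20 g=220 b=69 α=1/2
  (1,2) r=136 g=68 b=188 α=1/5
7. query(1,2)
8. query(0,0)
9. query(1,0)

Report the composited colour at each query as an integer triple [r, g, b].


query (0,0) [L1,L2] — begin 0,0,0
+L1 (α=1/4) → [41/2, 21/2, 36]
+L2 (α=5/6) → [177/4, 1781/12, 106]
→ [44, 148, 106]

at x=0,y=2 over L1,L2:
+L1 (α=1) → [14, 115, 218]
+L2 (α=1/2) → [241/2, 160, 273/2]
rounded: [120, 160, 136]

at x=1,y=2 over L1,L3:
after L1 α=1/2: [183/2, 83/2, 126]
after L3 α=1/5: [502/5, 234/5, 692/5]
rounded: [100, 47, 138]

at x=0,y=0 over L1,L3:
+L1 (α=1/4) → [41/2, 21/2, 36]
+L3 (α=1/2) → [101/4, 229/4, 133]
rounded: [25, 57, 133]

at x=1,y=0 over L1,L3:
after L1 α=1: [241, 28, 252]
after L3 α=2/3: [147, 116/3, 216]
rounded: [147, 39, 216]
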